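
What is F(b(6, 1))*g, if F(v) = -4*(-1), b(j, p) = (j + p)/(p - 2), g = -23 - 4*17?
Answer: -364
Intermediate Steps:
g = -91 (g = -23 - 68 = -91)
b(j, p) = (j + p)/(-2 + p)
F(v) = 4
F(b(6, 1))*g = 4*(-91) = -364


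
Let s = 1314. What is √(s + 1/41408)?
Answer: √35203343111/5176 ≈ 36.249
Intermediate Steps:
√(s + 1/41408) = √(1314 + 1/41408) = √(54410113/41408) = √35203343111/5176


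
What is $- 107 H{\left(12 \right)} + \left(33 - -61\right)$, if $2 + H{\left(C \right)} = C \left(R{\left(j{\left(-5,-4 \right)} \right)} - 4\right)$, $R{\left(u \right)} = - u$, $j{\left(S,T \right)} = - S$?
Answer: $11864$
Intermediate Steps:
$H{\left(C \right)} = -2 - 9 C$ ($H{\left(C \right)} = -2 + C \left(- \left(-1\right) \left(-5\right) - 4\right) = -2 + C \left(\left(-1\right) 5 - 4\right) = -2 + C \left(-5 - 4\right) = -2 + C \left(-9\right) = -2 - 9 C$)
$- 107 H{\left(12 \right)} + \left(33 - -61\right) = - 107 \left(-2 - 108\right) + \left(33 - -61\right) = - 107 \left(-2 - 108\right) + \left(33 + 61\right) = \left(-107\right) \left(-110\right) + 94 = 11770 + 94 = 11864$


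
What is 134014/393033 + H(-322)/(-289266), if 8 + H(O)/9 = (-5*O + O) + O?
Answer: 5896160533/18948513963 ≈ 0.31117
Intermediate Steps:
H(O) = -72 - 27*O (H(O) = -72 + 9*((-5*O + O) + O) = -72 + 9*(-4*O + O) = -72 + 9*(-3*O) = -72 - 27*O)
134014/393033 + H(-322)/(-289266) = 134014/393033 + (-72 - 27*(-322))/(-289266) = 134014*(1/393033) + (-72 + 8694)*(-1/289266) = 134014/393033 + 8622*(-1/289266) = 134014/393033 - 1437/48211 = 5896160533/18948513963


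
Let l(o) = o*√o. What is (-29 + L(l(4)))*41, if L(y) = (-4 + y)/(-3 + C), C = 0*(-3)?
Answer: -3731/3 ≈ -1243.7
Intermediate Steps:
C = 0
l(o) = o^(3/2)
L(y) = 4/3 - y/3 (L(y) = (-4 + y)/(-3 + 0) = (-4 + y)/(-3) = (-4 + y)*(-⅓) = 4/3 - y/3)
(-29 + L(l(4)))*41 = (-29 + (4/3 - 4^(3/2)/3))*41 = (-29 + (4/3 - ⅓*8))*41 = (-29 + (4/3 - 8/3))*41 = (-29 - 4/3)*41 = -91/3*41 = -3731/3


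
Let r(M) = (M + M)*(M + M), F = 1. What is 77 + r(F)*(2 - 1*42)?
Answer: -83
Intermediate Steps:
r(M) = 4*M**2 (r(M) = (2*M)*(2*M) = 4*M**2)
77 + r(F)*(2 - 1*42) = 77 + (4*1**2)*(2 - 1*42) = 77 + (4*1)*(2 - 42) = 77 + 4*(-40) = 77 - 160 = -83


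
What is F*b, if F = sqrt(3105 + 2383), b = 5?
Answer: 140*sqrt(7) ≈ 370.41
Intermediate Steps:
F = 28*sqrt(7) (F = sqrt(5488) = 28*sqrt(7) ≈ 74.081)
F*b = (28*sqrt(7))*5 = 140*sqrt(7)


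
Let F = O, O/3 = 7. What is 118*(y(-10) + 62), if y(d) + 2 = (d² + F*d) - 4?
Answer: -6372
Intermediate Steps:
O = 21 (O = 3*7 = 21)
F = 21
y(d) = -6 + d² + 21*d (y(d) = -2 + ((d² + 21*d) - 4) = -2 + (-4 + d² + 21*d) = -6 + d² + 21*d)
118*(y(-10) + 62) = 118*((-6 + (-10)² + 21*(-10)) + 62) = 118*((-6 + 100 - 210) + 62) = 118*(-116 + 62) = 118*(-54) = -6372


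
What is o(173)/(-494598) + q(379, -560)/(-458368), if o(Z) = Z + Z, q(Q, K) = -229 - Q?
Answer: 2220629/3542310876 ≈ 0.00062689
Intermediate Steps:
o(Z) = 2*Z
o(173)/(-494598) + q(379, -560)/(-458368) = (2*173)/(-494598) + (-229 - 1*379)/(-458368) = 346*(-1/494598) + (-229 - 379)*(-1/458368) = -173/247299 - 608*(-1/458368) = -173/247299 + 19/14324 = 2220629/3542310876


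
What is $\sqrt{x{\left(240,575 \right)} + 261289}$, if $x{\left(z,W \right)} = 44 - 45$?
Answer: $6 \sqrt{7258} \approx 511.16$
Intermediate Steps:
$x{\left(z,W \right)} = -1$
$\sqrt{x{\left(240,575 \right)} + 261289} = \sqrt{-1 + 261289} = \sqrt{261288} = 6 \sqrt{7258}$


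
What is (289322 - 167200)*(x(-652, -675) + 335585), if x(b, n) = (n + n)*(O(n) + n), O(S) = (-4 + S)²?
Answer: -75857120168830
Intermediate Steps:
x(b, n) = 2*n*(n + (-4 + n)²) (x(b, n) = (n + n)*((-4 + n)² + n) = (2*n)*(n + (-4 + n)²) = 2*n*(n + (-4 + n)²))
(289322 - 167200)*(x(-652, -675) + 335585) = (289322 - 167200)*(2*(-675)*(-675 + (-4 - 675)²) + 335585) = 122122*(2*(-675)*(-675 + (-679)²) + 335585) = 122122*(2*(-675)*(-675 + 461041) + 335585) = 122122*(2*(-675)*460366 + 335585) = 122122*(-621494100 + 335585) = 122122*(-621158515) = -75857120168830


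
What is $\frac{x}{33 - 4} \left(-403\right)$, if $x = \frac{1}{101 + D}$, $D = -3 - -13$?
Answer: $- \frac{403}{3219} \approx -0.12519$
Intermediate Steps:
$D = 10$ ($D = -3 + 13 = 10$)
$x = \frac{1}{111}$ ($x = \frac{1}{101 + 10} = \frac{1}{111} \approx 0.009009$)
$\frac{x}{33 - 4} \left(-403\right) = \frac{1}{111 \left(33 - 4\right)} \left(-403\right) = \frac{1}{111 \cdot 29} \left(-403\right) = \frac{1}{111} \cdot \frac{1}{29} \left(-403\right) = \frac{1}{3219} \left(-403\right) = - \frac{403}{3219}$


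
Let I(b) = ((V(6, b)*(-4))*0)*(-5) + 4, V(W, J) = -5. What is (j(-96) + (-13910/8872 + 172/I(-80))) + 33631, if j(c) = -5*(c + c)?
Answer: 153629469/4436 ≈ 34632.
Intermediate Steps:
I(b) = 4 (I(b) = (-5*(-4)*0)*(-5) + 4 = (20*0)*(-5) + 4 = 0*(-5) + 4 = 0 + 4 = 4)
j(c) = -10*c
(j(-96) + (-13910/8872 + 172/I(-80))) + 33631 = (-10*(-96) + (-13910/8872 + 172/4)) + 33631 = (960 + (-13910*1/8872 + 172*(¼))) + 33631 = (960 + (-6955/4436 + 43)) + 33631 = (960 + 183793/4436) + 33631 = 4442353/4436 + 33631 = 153629469/4436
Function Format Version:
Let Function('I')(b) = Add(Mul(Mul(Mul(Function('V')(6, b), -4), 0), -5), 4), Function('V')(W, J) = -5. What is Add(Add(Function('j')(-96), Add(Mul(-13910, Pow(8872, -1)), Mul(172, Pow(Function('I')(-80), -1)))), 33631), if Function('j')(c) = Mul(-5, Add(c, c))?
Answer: Rational(153629469, 4436) ≈ 34632.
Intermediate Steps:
Function('I')(b) = 4 (Function('I')(b) = Add(Mul(Mul(Mul(-5, -4), 0), -5), 4) = Add(Mul(Mul(20, 0), -5), 4) = Add(Mul(0, -5), 4) = Add(0, 4) = 4)
Function('j')(c) = Mul(-10, c) (Function('j')(c) = Mul(-5, Mul(2, c)) = Mul(-10, c))
Add(Add(Function('j')(-96), Add(Mul(-13910, Pow(8872, -1)), Mul(172, Pow(Function('I')(-80), -1)))), 33631) = Add(Add(Mul(-10, -96), Add(Mul(-13910, Pow(8872, -1)), Mul(172, Pow(4, -1)))), 33631) = Add(Add(960, Add(Mul(-13910, Rational(1, 8872)), Mul(172, Rational(1, 4)))), 33631) = Add(Add(960, Add(Rational(-6955, 4436), 43)), 33631) = Add(Add(960, Rational(183793, 4436)), 33631) = Add(Rational(4442353, 4436), 33631) = Rational(153629469, 4436)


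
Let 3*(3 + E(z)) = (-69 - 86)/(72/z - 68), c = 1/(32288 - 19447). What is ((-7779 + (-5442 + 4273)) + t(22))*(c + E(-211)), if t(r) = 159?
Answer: 2191092101407/111100332 ≈ 19722.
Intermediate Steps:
c = 1/12841 ≈ 7.7876e-5
E(z) = -3 - 155/(3*(-68 + 72/z)) (E(z) = -3 + ((-69 - 86)/(72/z - 68))/3 = -3 + (-155/(-68 + 72/z))/3 = -3 - 155/(3*(-68 + 72/z)))
((-7779 + (-5442 + 4273)) + t(22))*(c + E(-211)) = ((-7779 + (-5442 + 4273)) + 159)*(1/12841 + (648 - 457*(-211))/(12*(-18 + 17*(-211)))) = ((-7779 - 1169) + 159)*(1/12841 + (648 + 96427)/(12*(-18 - 3587))) = (-8948 + 159)*(1/12841 + (1/12)*97075/(-3605)) = -8789*(1/12841 + (1/12)*(-1/3605)*97075) = -8789*(1/12841 - 19415/8652) = -8789*(-249299363/111100332) = 2191092101407/111100332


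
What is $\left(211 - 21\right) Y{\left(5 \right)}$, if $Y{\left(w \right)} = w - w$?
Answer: $0$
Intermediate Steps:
$Y{\left(w \right)} = 0$
$\left(211 - 21\right) Y{\left(5 \right)} = \left(211 - 21\right) 0 = 190 \cdot 0 = 0$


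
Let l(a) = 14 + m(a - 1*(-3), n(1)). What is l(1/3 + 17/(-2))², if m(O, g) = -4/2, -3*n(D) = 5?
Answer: 144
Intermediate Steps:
n(D) = -5/3 (n(D) = -⅓*5 = -5/3)
m(O, g) = -2 (m(O, g) = -4*½ = -2)
l(a) = 12 (l(a) = 14 - 2 = 12)
l(1/3 + 17/(-2))² = 12² = 144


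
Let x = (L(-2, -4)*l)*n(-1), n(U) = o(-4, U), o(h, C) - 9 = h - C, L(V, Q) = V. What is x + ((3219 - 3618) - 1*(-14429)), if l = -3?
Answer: 14066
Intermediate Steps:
o(h, C) = 9 + h - C (o(h, C) = 9 + (h - C) = 9 + h - C)
n(U) = 5 - U (n(U) = 9 - 4 - U = 5 - U)
x = 36 (x = (-2*(-3))*(5 - 1*(-1)) = 6*(5 + 1) = 6*6 = 36)
x + ((3219 - 3618) - 1*(-14429)) = 36 + ((3219 - 3618) - 1*(-14429)) = 36 + (-399 + 14429) = 36 + 14030 = 14066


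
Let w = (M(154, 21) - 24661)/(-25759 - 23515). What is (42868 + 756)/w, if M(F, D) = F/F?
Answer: 537382244/6165 ≈ 87167.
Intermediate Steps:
M(F, D) = 1
w = 12330/24637 (w = (1 - 24661)/(-25759 - 23515) = -24660/(-49274) = -24660*(-1/49274) = 12330/24637 ≈ 0.50047)
(42868 + 756)/w = (42868 + 756)/(12330/24637) = 43624*(24637/12330) = 537382244/6165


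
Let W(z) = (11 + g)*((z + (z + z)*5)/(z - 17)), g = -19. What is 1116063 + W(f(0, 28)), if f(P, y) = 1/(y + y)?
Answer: 1061376001/951 ≈ 1.1161e+6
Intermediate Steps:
f(P, y) = 1/(2*y)
W(z) = -88*z/(-17 + z) (W(z) = (11 - 19)*((z + (z + z)*5)/(z - 17)) = -8*(z + (2*z)*5)/(-17 + z) = -8*(z + 10*z)/(-17 + z) = -8*11*z/(-17 + z) = -88*z/(-17 + z))
1116063 + W(f(0, 28)) = 1116063 - 88*(1/2)/28/(-17 + (1/2)/28) = 1116063 - 88*(1/2)*(1/28)/(-17 + (1/2)*(1/28)) = 1116063 - 88*1/56/(-17 + 1/56) = 1116063 - 88*1/56/(-951/56) = 1116063 - 88*1/56*(-56/951) = 1116063 + 88/951 = 1061376001/951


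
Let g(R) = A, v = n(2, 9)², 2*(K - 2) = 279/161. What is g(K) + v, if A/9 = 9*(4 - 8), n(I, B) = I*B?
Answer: 0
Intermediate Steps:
K = 923/322 (K = 2 + (279/161)/2 = 2 + (279*(1/161))/2 = 2 + (½)*(279/161) = 2 + 279/322 = 923/322 ≈ 2.8665)
n(I, B) = B*I
v = 324 (v = (9*2)² = 18² = 324)
A = -324 (A = 9*(9*(4 - 8)) = 9*(9*(-4)) = 9*(-36) = -324)
g(R) = -324
g(K) + v = -324 + 324 = 0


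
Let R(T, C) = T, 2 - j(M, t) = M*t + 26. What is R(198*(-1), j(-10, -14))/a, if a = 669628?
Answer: -99/334814 ≈ -0.00029569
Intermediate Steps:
j(M, t) = -24 - M*t (j(M, t) = 2 - (M*t + 26) = 2 - (26 + M*t) = 2 + (-26 - M*t) = -24 - M*t)
R(198*(-1), j(-10, -14))/a = (198*(-1))/669628 = -198*1/669628 = -99/334814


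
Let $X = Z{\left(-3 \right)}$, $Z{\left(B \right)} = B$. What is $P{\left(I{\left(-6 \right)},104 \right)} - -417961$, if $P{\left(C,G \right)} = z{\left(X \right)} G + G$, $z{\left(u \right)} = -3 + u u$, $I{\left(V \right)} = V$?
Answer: $418689$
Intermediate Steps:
$X = -3$
$z{\left(u \right)} = -3 + u^{2}$
$P{\left(C,G \right)} = 7 G$ ($P{\left(C,G \right)} = \left(-3 + \left(-3\right)^{2}\right) G + G = \left(-3 + 9\right) G + G = 6 G + G = 7 G$)
$P{\left(I{\left(-6 \right)},104 \right)} - -417961 = 7 \cdot 104 - -417961 = 728 + 417961 = 418689$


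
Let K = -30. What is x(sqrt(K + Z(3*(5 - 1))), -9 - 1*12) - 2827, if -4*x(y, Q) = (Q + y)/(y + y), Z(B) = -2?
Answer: -22617/8 - 21*I*sqrt(2)/64 ≈ -2827.1 - 0.46404*I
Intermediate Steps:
x(y, Q) = -(Q + y)/(8*y) (x(y, Q) = -(Q + y)/(4*(y + y)) = -(Q + y)/(4*(2*y)) = -(Q + y)*1/(2*y)/4 = -(Q + y)/(8*y))
x(sqrt(K + Z(3*(5 - 1))), -9 - 1*12) - 2827 = (-(-9 - 1*12) - sqrt(-30 - 2))/(8*(sqrt(-30 - 2))) - 2827 = (-(-9 - 12) - sqrt(-32))/(8*(sqrt(-32))) - 2827 = (-1*(-21) - 4*I*sqrt(2))/(8*((4*I*sqrt(2)))) - 2827 = (-I*sqrt(2)/8)*(21 - 4*I*sqrt(2))/8 - 2827 = -I*sqrt(2)*(21 - 4*I*sqrt(2))/64 - 2827 = -2827 - I*sqrt(2)*(21 - 4*I*sqrt(2))/64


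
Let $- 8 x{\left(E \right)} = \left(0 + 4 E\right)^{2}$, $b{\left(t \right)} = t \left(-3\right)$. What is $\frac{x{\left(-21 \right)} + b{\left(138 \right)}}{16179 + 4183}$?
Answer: $- \frac{648}{10181} \approx -0.063648$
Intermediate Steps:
$b{\left(t \right)} = - 3 t$
$x{\left(E \right)} = - 2 E^{2}$ ($x{\left(E \right)} = - \frac{\left(0 + 4 E\right)^{2}}{8} = - \frac{\left(4 E\right)^{2}}{8} = - \frac{16 E^{2}}{8} = - 2 E^{2}$)
$\frac{x{\left(-21 \right)} + b{\left(138 \right)}}{16179 + 4183} = \frac{- 2 \left(-21\right)^{2} - 414}{16179 + 4183} = \frac{\left(-2\right) 441 - 414}{20362} = \left(-882 - 414\right) \frac{1}{20362} = \left(-1296\right) \frac{1}{20362} = - \frac{648}{10181}$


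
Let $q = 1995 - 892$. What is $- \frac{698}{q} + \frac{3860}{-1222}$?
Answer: $- \frac{2555268}{673933} \approx -3.7916$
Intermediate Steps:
$q = 1103$
$- \frac{698}{q} + \frac{3860}{-1222} = - \frac{698}{1103} + \frac{3860}{-1222} = \left(-698\right) \frac{1}{1103} + 3860 \left(- \frac{1}{1222}\right) = - \frac{698}{1103} - \frac{1930}{611} = - \frac{2555268}{673933}$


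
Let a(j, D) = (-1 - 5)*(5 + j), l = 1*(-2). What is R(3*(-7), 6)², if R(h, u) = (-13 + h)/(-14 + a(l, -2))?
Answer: 289/256 ≈ 1.1289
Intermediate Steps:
l = -2
a(j, D) = -30 - 6*j (a(j, D) = -6*(5 + j) = -30 - 6*j)
R(h, u) = 13/32 - h/32 (R(h, u) = (-13 + h)/(-14 + (-30 - 6*(-2))) = (-13 + h)/(-14 + (-30 + 12)) = (-13 + h)/(-14 - 18) = (-13 + h)/(-32) = (-13 + h)*(-1/32) = 13/32 - h/32)
R(3*(-7), 6)² = (13/32 - 3*(-7)/32)² = (13/32 - 1/32*(-21))² = (13/32 + 21/32)² = (17/16)² = 289/256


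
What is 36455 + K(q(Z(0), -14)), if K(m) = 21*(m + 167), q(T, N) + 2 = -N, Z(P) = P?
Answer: 40214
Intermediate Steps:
q(T, N) = -2 - N
K(m) = 3507 + 21*m (K(m) = 21*(167 + m) = 3507 + 21*m)
36455 + K(q(Z(0), -14)) = 36455 + (3507 + 21*(-2 - 1*(-14))) = 36455 + (3507 + 21*(-2 + 14)) = 36455 + (3507 + 21*12) = 36455 + (3507 + 252) = 36455 + 3759 = 40214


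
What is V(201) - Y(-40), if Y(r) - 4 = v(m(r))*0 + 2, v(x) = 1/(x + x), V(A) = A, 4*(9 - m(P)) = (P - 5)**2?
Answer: 195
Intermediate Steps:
m(P) = 9 - (-5 + P)**2/4 (m(P) = 9 - (P - 5)**2/4 = 9 - (-5 + P)**2/4)
v(x) = 1/(2*x)
Y(r) = 6 (Y(r) = 4 + ((1/(2*(9 - (-5 + r)**2/4)))*0 + 2) = 4 + (0 + 2) = 4 + 2 = 6)
V(201) - Y(-40) = 201 - 1*6 = 201 - 6 = 195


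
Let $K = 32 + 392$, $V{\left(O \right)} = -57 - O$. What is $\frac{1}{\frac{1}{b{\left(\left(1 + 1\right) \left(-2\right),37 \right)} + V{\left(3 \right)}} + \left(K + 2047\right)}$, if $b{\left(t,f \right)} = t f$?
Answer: $\frac{208}{513967} \approx 0.0004047$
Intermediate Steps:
$b{\left(t,f \right)} = f t$
$K = 424$
$\frac{1}{\frac{1}{b{\left(\left(1 + 1\right) \left(-2\right),37 \right)} + V{\left(3 \right)}} + \left(K + 2047\right)} = \frac{1}{\frac{1}{37 \left(1 + 1\right) \left(-2\right) - 60} + \left(424 + 2047\right)} = \frac{1}{\frac{1}{37 \cdot 2 \left(-2\right) - 60} + 2471} = \frac{1}{\frac{1}{37 \left(-4\right) - 60} + 2471} = \frac{1}{\frac{1}{-148 - 60} + 2471} = \frac{1}{\frac{1}{-208} + 2471} = \frac{1}{- \frac{1}{208} + 2471} = \frac{1}{\frac{513967}{208}} = \frac{208}{513967}$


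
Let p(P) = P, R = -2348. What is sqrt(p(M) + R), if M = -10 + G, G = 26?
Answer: 2*I*sqrt(583) ≈ 48.291*I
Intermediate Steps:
M = 16 (M = -10 + 26 = 16)
sqrt(p(M) + R) = sqrt(16 - 2348) = sqrt(-2332) = 2*I*sqrt(583)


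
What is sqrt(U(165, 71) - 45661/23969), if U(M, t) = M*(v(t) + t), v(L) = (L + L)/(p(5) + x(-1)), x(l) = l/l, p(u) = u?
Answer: sqrt(74155355391)/2179 ≈ 124.97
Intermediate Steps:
x(l) = 1
v(L) = L/3 (v(L) = (L + L)/(5 + 1) = (2*L)/6 = (2*L)*(1/6) = L/3)
U(M, t) = 4*M*t/3 (U(M, t) = M*(t/3 + t) = M*(4*t/3) = 4*M*t/3)
sqrt(U(165, 71) - 45661/23969) = sqrt((4/3)*165*71 - 45661/23969) = sqrt(15620 - 45661*1/23969) = sqrt(15620 - 4151/2179) = sqrt(34031829/2179) = sqrt(74155355391)/2179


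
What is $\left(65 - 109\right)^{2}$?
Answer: $1936$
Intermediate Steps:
$\left(65 - 109\right)^{2} = \left(-44\right)^{2} = 1936$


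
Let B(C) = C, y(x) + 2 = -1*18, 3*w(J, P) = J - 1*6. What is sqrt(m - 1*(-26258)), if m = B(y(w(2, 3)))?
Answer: sqrt(26238) ≈ 161.98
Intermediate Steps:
w(J, P) = -2 + J/3 (w(J, P) = (J - 1*6)/3 = (J - 6)/3 = (-6 + J)/3 = -2 + J/3)
y(x) = -20 (y(x) = -2 - 1*18 = -2 - 18 = -20)
m = -20
sqrt(m - 1*(-26258)) = sqrt(-20 - 1*(-26258)) = sqrt(-20 + 26258) = sqrt(26238)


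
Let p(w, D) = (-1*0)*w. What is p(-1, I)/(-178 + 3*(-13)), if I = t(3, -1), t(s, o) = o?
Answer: 0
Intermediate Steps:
I = -1
p(w, D) = 0 (p(w, D) = 0*w = 0)
p(-1, I)/(-178 + 3*(-13)) = 0/(-178 + 3*(-13)) = 0/(-178 - 39) = 0/(-217) = 0*(-1/217) = 0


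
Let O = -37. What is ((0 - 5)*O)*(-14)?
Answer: -2590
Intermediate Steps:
((0 - 5)*O)*(-14) = ((0 - 5)*(-37))*(-14) = -5*(-37)*(-14) = 185*(-14) = -2590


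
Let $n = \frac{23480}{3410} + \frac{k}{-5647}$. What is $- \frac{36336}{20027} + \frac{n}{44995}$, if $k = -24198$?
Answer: $- \frac{3147850578058442}{1735211114145355} \approx -1.8141$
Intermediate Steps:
$n = \frac{21510674}{1925627}$ ($n = \frac{23480}{3410} - \frac{24198}{-5647} = 23480 \cdot \frac{1}{3410} - - \frac{24198}{5647} = \frac{2348}{341} + \frac{24198}{5647} = \frac{21510674}{1925627} \approx 11.171$)
$- \frac{36336}{20027} + \frac{n}{44995} = - \frac{36336}{20027} + \frac{21510674}{1925627 \cdot 44995} = \left(-36336\right) \frac{1}{20027} + \frac{21510674}{1925627} \cdot \frac{1}{44995} = - \frac{36336}{20027} + \frac{21510674}{86643586865} = - \frac{3147850578058442}{1735211114145355}$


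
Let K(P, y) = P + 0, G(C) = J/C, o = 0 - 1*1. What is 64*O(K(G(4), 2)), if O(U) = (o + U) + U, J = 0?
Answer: -64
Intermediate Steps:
o = -1 (o = 0 - 1 = -1)
G(C) = 0 (G(C) = 0/C = 0)
K(P, y) = P
O(U) = -1 + 2*U (O(U) = (-1 + U) + U = -1 + 2*U)
64*O(K(G(4), 2)) = 64*(-1 + 2*0) = 64*(-1 + 0) = 64*(-1) = -64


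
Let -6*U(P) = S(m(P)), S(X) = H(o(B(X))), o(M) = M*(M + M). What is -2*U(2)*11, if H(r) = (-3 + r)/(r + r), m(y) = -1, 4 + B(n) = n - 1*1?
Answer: 253/144 ≈ 1.7569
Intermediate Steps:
B(n) = -5 + n (B(n) = -4 + (n - 1*1) = -4 + (n - 1) = -4 + (-1 + n) = -5 + n)
o(M) = 2*M² (o(M) = M*(2*M) = 2*M²)
H(r) = (-3 + r)/(2*r) (H(r) = (-3 + r)/((2*r)) = (-3 + r)*(1/(2*r)) = (-3 + r)/(2*r))
S(X) = (-3 + 2*(-5 + X)²)/(4*(-5 + X)²) (S(X) = (-3 + 2*(-5 + X)²)/(2*((2*(-5 + X)²))) = (1/(2*(-5 + X)²))*(-3 + 2*(-5 + X)²)/2 = (-3 + 2*(-5 + X)²)/(4*(-5 + X)²))
U(P) = -23/288 (U(P) = -(½ - 3/(4*(-5 - 1)²))/6 = -(½ - ¾/(-6)²)/6 = -(½ - ¾*1/36)/6 = -(½ - 1/48)/6 = -⅙*23/48 = -23/288)
-2*U(2)*11 = -2*(-23/288)*11 = (23/144)*11 = 253/144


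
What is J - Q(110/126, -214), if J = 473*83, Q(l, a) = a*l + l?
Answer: 828344/21 ≈ 39445.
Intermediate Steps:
Q(l, a) = l + a*l
J = 39259
J - Q(110/126, -214) = 39259 - 110/126*(1 - 214) = 39259 - 110*(1/126)*(-213) = 39259 - 55*(-213)/63 = 39259 - 1*(-3905/21) = 39259 + 3905/21 = 828344/21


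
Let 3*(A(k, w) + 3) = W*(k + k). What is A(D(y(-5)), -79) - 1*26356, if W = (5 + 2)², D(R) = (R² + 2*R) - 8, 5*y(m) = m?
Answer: -26653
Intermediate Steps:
y(m) = m/5
D(R) = -8 + R² + 2*R
W = 49 (W = 7² = 49)
A(k, w) = -3 + 98*k/3 (A(k, w) = -3 + (49*(k + k))/3 = -3 + (49*(2*k))/3 = -3 + (98*k)/3 = -3 + 98*k/3)
A(D(y(-5)), -79) - 1*26356 = (-3 + 98*(-8 + ((⅕)*(-5))² + 2*((⅕)*(-5)))/3) - 1*26356 = (-3 + 98*(-8 + (-1)² + 2*(-1))/3) - 26356 = (-3 + 98*(-8 + 1 - 2)/3) - 26356 = (-3 + (98/3)*(-9)) - 26356 = (-3 - 294) - 26356 = -297 - 26356 = -26653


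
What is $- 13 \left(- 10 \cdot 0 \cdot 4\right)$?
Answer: $0$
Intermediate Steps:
$- 13 \left(- 10 \cdot 0 \cdot 4\right) = - 13 \left(\left(-10\right) 0\right) = \left(-13\right) 0 = 0$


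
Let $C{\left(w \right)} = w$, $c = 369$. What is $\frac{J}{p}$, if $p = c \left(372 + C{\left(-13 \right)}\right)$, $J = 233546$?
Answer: $\frac{233546}{132471} \approx 1.763$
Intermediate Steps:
$p = 132471$ ($p = 369 \left(372 - 13\right) = 369 \cdot 359 = 132471$)
$\frac{J}{p} = \frac{233546}{132471}$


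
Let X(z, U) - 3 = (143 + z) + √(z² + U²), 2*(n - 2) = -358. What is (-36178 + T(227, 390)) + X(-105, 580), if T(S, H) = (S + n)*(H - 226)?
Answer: -27937 + 5*√13897 ≈ -27348.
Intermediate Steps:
n = -177 (n = 2 + (½)*(-358) = 2 - 179 = -177)
T(S, H) = (-226 + H)*(-177 + S) (T(S, H) = (S - 177)*(H - 226) = (-177 + S)*(-226 + H) = (-226 + H)*(-177 + S))
X(z, U) = 146 + z + √(U² + z²) (X(z, U) = 3 + ((143 + z) + √(z² + U²)) = 3 + ((143 + z) + √(U² + z²)) = 3 + (143 + z + √(U² + z²)) = 146 + z + √(U² + z²))
(-36178 + T(227, 390)) + X(-105, 580) = (-36178 + (40002 - 226*227 - 177*390 + 390*227)) + (146 - 105 + √(580² + (-105)²)) = (-36178 + (40002 - 51302 - 69030 + 88530)) + (146 - 105 + √(336400 + 11025)) = (-36178 + 8200) + (146 - 105 + √347425) = -27978 + (146 - 105 + 5*√13897) = -27978 + (41 + 5*√13897) = -27937 + 5*√13897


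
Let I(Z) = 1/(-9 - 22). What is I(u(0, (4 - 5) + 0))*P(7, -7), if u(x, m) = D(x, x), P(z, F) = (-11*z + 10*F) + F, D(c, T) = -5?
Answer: 154/31 ≈ 4.9677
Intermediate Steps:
P(z, F) = -11*z + 11*F
u(x, m) = -5
I(Z) = -1/31 (I(Z) = 1/(-31) = -1/31)
I(u(0, (4 - 5) + 0))*P(7, -7) = -(-11*7 + 11*(-7))/31 = -(-77 - 77)/31 = -1/31*(-154) = 154/31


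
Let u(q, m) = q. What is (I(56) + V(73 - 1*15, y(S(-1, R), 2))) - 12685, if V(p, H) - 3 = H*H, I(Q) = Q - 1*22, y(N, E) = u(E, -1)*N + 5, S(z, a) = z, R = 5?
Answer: -12639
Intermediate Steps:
y(N, E) = 5 + E*N (y(N, E) = E*N + 5 = 5 + E*N)
I(Q) = -22 + Q (I(Q) = Q - 22 = -22 + Q)
V(p, H) = 3 + H**2 (V(p, H) = 3 + H*H = 3 + H**2)
(I(56) + V(73 - 1*15, y(S(-1, R), 2))) - 12685 = ((-22 + 56) + (3 + (5 + 2*(-1))**2)) - 12685 = (34 + (3 + (5 - 2)**2)) - 12685 = (34 + (3 + 3**2)) - 12685 = (34 + (3 + 9)) - 12685 = (34 + 12) - 12685 = 46 - 12685 = -12639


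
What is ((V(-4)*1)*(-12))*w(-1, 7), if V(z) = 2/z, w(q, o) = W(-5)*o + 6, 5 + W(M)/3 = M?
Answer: -1224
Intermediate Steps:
W(M) = -15 + 3*M
w(q, o) = 6 - 30*o (w(q, o) = (-15 + 3*(-5))*o + 6 = (-15 - 15)*o + 6 = -30*o + 6 = 6 - 30*o)
((V(-4)*1)*(-12))*w(-1, 7) = (((2/(-4))*1)*(-12))*(6 - 30*7) = (((2*(-1/4))*1)*(-12))*(6 - 210) = (-1/2*1*(-12))*(-204) = -1/2*(-12)*(-204) = 6*(-204) = -1224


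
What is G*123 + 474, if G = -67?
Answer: -7767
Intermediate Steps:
G*123 + 474 = -67*123 + 474 = -8241 + 474 = -7767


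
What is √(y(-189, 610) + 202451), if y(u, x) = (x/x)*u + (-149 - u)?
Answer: 3*√22478 ≈ 449.78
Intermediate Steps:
y(u, x) = -149 (y(u, x) = 1*u + (-149 - u) = u + (-149 - u) = -149)
√(y(-189, 610) + 202451) = √(-149 + 202451) = √202302 = 3*√22478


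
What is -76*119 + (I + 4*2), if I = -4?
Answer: -9040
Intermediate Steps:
-76*119 + (I + 4*2) = -76*119 + (-4 + 4*2) = -9044 + (-4 + 8) = -9044 + 4 = -9040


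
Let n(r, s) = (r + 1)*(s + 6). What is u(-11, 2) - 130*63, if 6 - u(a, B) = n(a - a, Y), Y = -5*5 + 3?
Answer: -8168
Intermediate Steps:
Y = -22 (Y = -25 + 3 = -22)
n(r, s) = (1 + r)*(6 + s)
u(a, B) = 22 (u(a, B) = 6 - (6 - 22 + 6*(a - a) + (a - a)*(-22)) = 6 - (6 - 22 + 6*0 + 0*(-22)) = 6 - (6 - 22 + 0 + 0) = 6 - 1*(-16) = 6 + 16 = 22)
u(-11, 2) - 130*63 = 22 - 130*63 = 22 - 8190 = -8168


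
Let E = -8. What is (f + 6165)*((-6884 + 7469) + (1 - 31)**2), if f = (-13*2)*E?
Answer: 9463905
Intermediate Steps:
f = 208 (f = -13*2*(-8) = -26*(-8) = 208)
(f + 6165)*((-6884 + 7469) + (1 - 31)**2) = (208 + 6165)*((-6884 + 7469) + (1 - 31)**2) = 6373*(585 + (-30)**2) = 6373*(585 + 900) = 6373*1485 = 9463905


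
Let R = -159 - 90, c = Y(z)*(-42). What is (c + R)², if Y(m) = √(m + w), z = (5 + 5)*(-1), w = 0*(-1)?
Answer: 44361 + 20916*I*√10 ≈ 44361.0 + 66142.0*I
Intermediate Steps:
w = 0
z = -10 (z = 10*(-1) = -10)
Y(m) = √m (Y(m) = √(m + 0) = √m)
c = -42*I*√10 (c = √(-10)*(-42) = (I*√10)*(-42) = -42*I*√10 ≈ -132.82*I)
R = -249
(c + R)² = (-42*I*√10 - 249)² = (-249 - 42*I*√10)²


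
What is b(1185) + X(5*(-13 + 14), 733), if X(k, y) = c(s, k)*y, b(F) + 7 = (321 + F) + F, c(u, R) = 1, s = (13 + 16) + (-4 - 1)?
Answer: 3417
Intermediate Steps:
s = 24 (s = 29 - 5 = 24)
b(F) = 314 + 2*F (b(F) = -7 + ((321 + F) + F) = -7 + (321 + 2*F) = 314 + 2*F)
X(k, y) = y (X(k, y) = 1*y = y)
b(1185) + X(5*(-13 + 14), 733) = (314 + 2*1185) + 733 = (314 + 2370) + 733 = 2684 + 733 = 3417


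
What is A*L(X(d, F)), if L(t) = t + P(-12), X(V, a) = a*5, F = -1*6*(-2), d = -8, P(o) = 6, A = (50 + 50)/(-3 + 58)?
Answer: 120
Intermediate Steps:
A = 20/11 (A = 100/55 = 100*(1/55) = 20/11 ≈ 1.8182)
F = 12 (F = -6*(-2) = 12)
X(V, a) = 5*a
L(t) = 6 + t (L(t) = t + 6 = 6 + t)
A*L(X(d, F)) = 20*(6 + 5*12)/11 = 20*(6 + 60)/11 = (20/11)*66 = 120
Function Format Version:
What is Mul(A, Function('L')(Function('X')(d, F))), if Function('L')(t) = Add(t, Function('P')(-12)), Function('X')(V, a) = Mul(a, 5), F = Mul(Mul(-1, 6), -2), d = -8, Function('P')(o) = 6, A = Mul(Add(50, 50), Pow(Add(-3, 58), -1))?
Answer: 120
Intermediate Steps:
A = Rational(20, 11) (A = Mul(100, Pow(55, -1)) = Mul(100, Rational(1, 55)) = Rational(20, 11) ≈ 1.8182)
F = 12 (F = Mul(-6, -2) = 12)
Function('X')(V, a) = Mul(5, a)
Function('L')(t) = Add(6, t) (Function('L')(t) = Add(t, 6) = Add(6, t))
Mul(A, Function('L')(Function('X')(d, F))) = Mul(Rational(20, 11), Add(6, Mul(5, 12))) = Mul(Rational(20, 11), Add(6, 60)) = Mul(Rational(20, 11), 66) = 120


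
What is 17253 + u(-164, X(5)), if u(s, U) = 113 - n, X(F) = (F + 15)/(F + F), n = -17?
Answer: 17383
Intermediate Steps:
X(F) = (15 + F)/(2*F) (X(F) = (15 + F)/((2*F)) = (15 + F)*(1/(2*F)) = (15 + F)/(2*F))
u(s, U) = 130 (u(s, U) = 113 - 1*(-17) = 113 + 17 = 130)
17253 + u(-164, X(5)) = 17253 + 130 = 17383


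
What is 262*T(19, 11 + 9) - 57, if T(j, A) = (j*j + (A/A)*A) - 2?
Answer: 99241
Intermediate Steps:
T(j, A) = -2 + A + j**2 (T(j, A) = (j**2 + 1*A) - 2 = (j**2 + A) - 2 = (A + j**2) - 2 = -2 + A + j**2)
262*T(19, 11 + 9) - 57 = 262*(-2 + (11 + 9) + 19**2) - 57 = 262*(-2 + 20 + 361) - 57 = 262*379 - 57 = 99298 - 57 = 99241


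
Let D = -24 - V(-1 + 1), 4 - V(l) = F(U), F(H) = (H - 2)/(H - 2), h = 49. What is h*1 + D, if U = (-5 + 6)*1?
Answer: 22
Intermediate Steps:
U = 1 (U = 1*1 = 1)
F(H) = 1 (F(H) = (-2 + H)/(-2 + H) = 1)
V(l) = 3 (V(l) = 4 - 1*1 = 4 - 1 = 3)
D = -27 (D = -24 - 1*3 = -24 - 3 = -27)
h*1 + D = 49*1 - 27 = 49 - 27 = 22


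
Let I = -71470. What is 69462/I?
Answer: -34731/35735 ≈ -0.97190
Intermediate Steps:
69462/I = 69462/(-71470) = 69462*(-1/71470) = -34731/35735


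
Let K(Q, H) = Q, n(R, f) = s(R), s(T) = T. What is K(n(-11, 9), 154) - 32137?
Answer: -32148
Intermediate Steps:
n(R, f) = R
K(n(-11, 9), 154) - 32137 = -11 - 32137 = -32148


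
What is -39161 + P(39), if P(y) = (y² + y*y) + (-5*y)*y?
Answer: -43724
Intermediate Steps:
P(y) = -3*y² (P(y) = (y² + y²) - 5*y² = 2*y² - 5*y² = -3*y²)
-39161 + P(39) = -39161 - 3*39² = -39161 - 3*1521 = -39161 - 4563 = -43724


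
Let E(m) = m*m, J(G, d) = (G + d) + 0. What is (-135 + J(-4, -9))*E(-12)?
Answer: -21312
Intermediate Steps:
J(G, d) = G + d
E(m) = m**2
(-135 + J(-4, -9))*E(-12) = (-135 + (-4 - 9))*(-12)**2 = (-135 - 13)*144 = -148*144 = -21312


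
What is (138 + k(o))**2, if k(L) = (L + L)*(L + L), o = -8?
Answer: 155236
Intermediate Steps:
k(L) = 4*L**2 (k(L) = (2*L)*(2*L) = 4*L**2)
(138 + k(o))**2 = (138 + 4*(-8)**2)**2 = (138 + 4*64)**2 = (138 + 256)**2 = 394**2 = 155236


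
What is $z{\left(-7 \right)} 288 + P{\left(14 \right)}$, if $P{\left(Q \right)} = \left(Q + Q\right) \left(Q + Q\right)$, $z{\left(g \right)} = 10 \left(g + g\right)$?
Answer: $-39536$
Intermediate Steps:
$z{\left(g \right)} = 20 g$ ($z{\left(g \right)} = 10 \cdot 2 g = 20 g$)
$P{\left(Q \right)} = 4 Q^{2}$ ($P{\left(Q \right)} = 2 Q 2 Q = 4 Q^{2}$)
$z{\left(-7 \right)} 288 + P{\left(14 \right)} = 20 \left(-7\right) 288 + 4 \cdot 14^{2} = \left(-140\right) 288 + 4 \cdot 196 = -40320 + 784 = -39536$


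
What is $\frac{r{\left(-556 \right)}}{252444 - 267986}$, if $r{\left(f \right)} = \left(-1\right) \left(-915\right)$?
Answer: $- \frac{915}{15542} \approx -0.058873$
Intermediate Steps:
$r{\left(f \right)} = 915$
$\frac{r{\left(-556 \right)}}{252444 - 267986} = \frac{915}{252444 - 267986} = \frac{915}{-15542} = 915 \left(- \frac{1}{15542}\right) = - \frac{915}{15542}$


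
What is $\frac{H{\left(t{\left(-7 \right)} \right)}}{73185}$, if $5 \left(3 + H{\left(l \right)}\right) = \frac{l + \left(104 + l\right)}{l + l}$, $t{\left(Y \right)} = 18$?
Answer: $- \frac{4}{131733} \approx -3.0364 \cdot 10^{-5}$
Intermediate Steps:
$H{\left(l \right)} = -3 + \frac{104 + 2 l}{10 l}$ ($H{\left(l \right)} = -3 + \frac{\left(l + \left(104 + l\right)\right) \frac{1}{l + l}}{5} = -3 + \frac{\left(104 + 2 l\right) \frac{1}{2 l}}{5} = -3 + \frac{\frac{1}{2} \frac{1}{l} \left(104 + 2 l\right)}{5} = -3 + \frac{104 + 2 l}{10 l}$)
$\frac{H{\left(t{\left(-7 \right)} \right)}}{73185} = \frac{\frac{2}{5} \cdot \frac{1}{18} \left(26 - 126\right)}{73185} = \frac{2}{5} \cdot \frac{1}{18} \left(26 - 126\right) \frac{1}{73185} = \frac{2}{5} \cdot \frac{1}{18} \left(-100\right) \frac{1}{73185} = \left(- \frac{20}{9}\right) \frac{1}{73185} = - \frac{4}{131733}$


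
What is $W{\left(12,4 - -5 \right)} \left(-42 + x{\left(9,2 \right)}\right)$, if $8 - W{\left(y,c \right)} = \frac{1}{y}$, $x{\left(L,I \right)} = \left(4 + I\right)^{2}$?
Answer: $- \frac{95}{2} \approx -47.5$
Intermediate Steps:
$W{\left(y,c \right)} = 8 - \frac{1}{y}$
$W{\left(12,4 - -5 \right)} \left(-42 + x{\left(9,2 \right)}\right) = \left(8 - \frac{1}{12}\right) \left(-42 + \left(4 + 2\right)^{2}\right) = \left(8 - \frac{1}{12}\right) \left(-42 + 6^{2}\right) = \left(8 - \frac{1}{12}\right) \left(-42 + 36\right) = \frac{95}{12} \left(-6\right) = - \frac{95}{2}$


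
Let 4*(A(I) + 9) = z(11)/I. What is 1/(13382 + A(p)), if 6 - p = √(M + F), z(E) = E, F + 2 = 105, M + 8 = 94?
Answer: 32736840/437786230727 + 132*√21/437786230727 ≈ 7.4779e-5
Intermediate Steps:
M = 86 (M = -8 + 94 = 86)
F = 103 (F = -2 + 105 = 103)
p = 6 - 3*√21 (p = 6 - √(86 + 103) = 6 - √189 = 6 - 3*√21 ≈ -7.7477)
A(I) = -9 + 11/(4*I) (A(I) = -9 + (11/I)/4 = -9 + 11/(4*I))
1/(13382 + A(p)) = 1/(13382 + (-9 + 11/(4*(6 - 3*√21)))) = 1/(13373 + 11/(4*(6 - 3*√21)))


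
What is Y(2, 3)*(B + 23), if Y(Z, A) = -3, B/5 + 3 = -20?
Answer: 276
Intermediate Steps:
B = -115 (B = -15 + 5*(-20) = -15 - 100 = -115)
Y(2, 3)*(B + 23) = -3*(-115 + 23) = -3*(-92) = 276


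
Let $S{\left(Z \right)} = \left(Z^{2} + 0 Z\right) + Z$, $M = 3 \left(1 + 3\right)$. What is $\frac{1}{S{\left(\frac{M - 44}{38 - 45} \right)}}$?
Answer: $\frac{49}{1248} \approx 0.039263$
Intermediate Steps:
$M = 12$ ($M = 3 \cdot 4 = 12$)
$S{\left(Z \right)} = Z + Z^{2}$ ($S{\left(Z \right)} = \left(Z^{2} + 0\right) + Z = Z^{2} + Z = Z + Z^{2}$)
$\frac{1}{S{\left(\frac{M - 44}{38 - 45} \right)}} = \frac{1}{\frac{12 - 44}{38 - 45} \left(1 + \frac{12 - 44}{38 - 45}\right)} = \frac{1}{- \frac{32}{-7} \left(1 - \frac{32}{-7}\right)} = \frac{1}{\left(-32\right) \left(- \frac{1}{7}\right) \left(1 - - \frac{32}{7}\right)} = \frac{1}{\frac{32}{7} \left(1 + \frac{32}{7}\right)} = \frac{1}{\frac{32}{7} \cdot \frac{39}{7}} = \frac{1}{\frac{1248}{49}} = \frac{49}{1248}$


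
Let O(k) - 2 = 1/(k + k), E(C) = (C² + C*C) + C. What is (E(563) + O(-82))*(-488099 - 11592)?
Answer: -51997091426281/164 ≈ -3.1706e+11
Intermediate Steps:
E(C) = C + 2*C² (E(C) = (C² + C²) + C = 2*C² + C = C + 2*C²)
O(k) = 2 + 1/(2*k) (O(k) = 2 + 1/(k + k) = 2 + 1/(2*k))
(E(563) + O(-82))*(-488099 - 11592) = (563*(1 + 2*563) + (2 + (½)/(-82)))*(-488099 - 11592) = (563*(1 + 1126) + (2 + (½)*(-1/82)))*(-499691) = (563*1127 + (2 - 1/164))*(-499691) = (634501 + 327/164)*(-499691) = (104058491/164)*(-499691) = -51997091426281/164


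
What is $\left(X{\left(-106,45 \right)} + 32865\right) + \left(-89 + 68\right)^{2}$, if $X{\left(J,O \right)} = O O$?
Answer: $35331$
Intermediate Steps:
$X{\left(J,O \right)} = O^{2}$
$\left(X{\left(-106,45 \right)} + 32865\right) + \left(-89 + 68\right)^{2} = \left(45^{2} + 32865\right) + \left(-89 + 68\right)^{2} = \left(2025 + 32865\right) + \left(-21\right)^{2} = 34890 + 441 = 35331$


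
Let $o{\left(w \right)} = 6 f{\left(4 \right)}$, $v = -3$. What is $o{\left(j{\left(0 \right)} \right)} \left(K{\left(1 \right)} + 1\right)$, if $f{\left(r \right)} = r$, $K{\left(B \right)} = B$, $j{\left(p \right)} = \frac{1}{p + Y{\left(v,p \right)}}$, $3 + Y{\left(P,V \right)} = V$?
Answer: $48$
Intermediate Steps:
$Y{\left(P,V \right)} = -3 + V$
$j{\left(p \right)} = \frac{1}{-3 + 2 p}$ ($j{\left(p \right)} = \frac{1}{p + \left(-3 + p\right)} = \frac{1}{-3 + 2 p}$)
$o{\left(w \right)} = 24$ ($o{\left(w \right)} = 6 \cdot 4 = 24$)
$o{\left(j{\left(0 \right)} \right)} \left(K{\left(1 \right)} + 1\right) = 24 \left(1 + 1\right) = 24 \cdot 2 = 48$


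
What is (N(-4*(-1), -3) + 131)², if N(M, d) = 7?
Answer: 19044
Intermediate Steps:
(N(-4*(-1), -3) + 131)² = (7 + 131)² = 138² = 19044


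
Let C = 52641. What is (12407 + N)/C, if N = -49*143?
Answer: 600/5849 ≈ 0.10258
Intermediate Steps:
N = -7007
(12407 + N)/C = (12407 - 7007)/52641 = 5400*(1/52641) = 600/5849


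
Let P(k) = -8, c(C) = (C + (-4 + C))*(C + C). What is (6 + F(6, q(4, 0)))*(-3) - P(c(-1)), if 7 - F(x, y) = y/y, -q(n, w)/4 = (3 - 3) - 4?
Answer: -28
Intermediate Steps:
q(n, w) = 16 (q(n, w) = -4*((3 - 3) - 4) = -4*(0 - 4) = -4*(-4) = 16)
F(x, y) = 6 (F(x, y) = 7 - y/y = 7 - 1*1 = 7 - 1 = 6)
c(C) = 2*C*(-4 + 2*C) (c(C) = (-4 + 2*C)*(2*C) = 2*C*(-4 + 2*C))
(6 + F(6, q(4, 0)))*(-3) - P(c(-1)) = (6 + 6)*(-3) - 1*(-8) = 12*(-3) + 8 = -36 + 8 = -28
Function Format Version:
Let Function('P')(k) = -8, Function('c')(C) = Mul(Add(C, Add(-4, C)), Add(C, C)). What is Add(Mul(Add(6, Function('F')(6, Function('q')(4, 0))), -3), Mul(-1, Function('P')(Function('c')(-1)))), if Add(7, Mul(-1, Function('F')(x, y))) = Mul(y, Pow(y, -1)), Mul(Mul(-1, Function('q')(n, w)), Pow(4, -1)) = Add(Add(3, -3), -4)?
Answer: -28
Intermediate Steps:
Function('q')(n, w) = 16 (Function('q')(n, w) = Mul(-4, Add(Add(3, -3), -4)) = Mul(-4, Add(0, -4)) = Mul(-4, -4) = 16)
Function('F')(x, y) = 6 (Function('F')(x, y) = Add(7, Mul(-1, Mul(y, Pow(y, -1)))) = Add(7, Mul(-1, 1)) = Add(7, -1) = 6)
Function('c')(C) = Mul(2, C, Add(-4, Mul(2, C))) (Function('c')(C) = Mul(Add(-4, Mul(2, C)), Mul(2, C)) = Mul(2, C, Add(-4, Mul(2, C))))
Add(Mul(Add(6, Function('F')(6, Function('q')(4, 0))), -3), Mul(-1, Function('P')(Function('c')(-1)))) = Add(Mul(Add(6, 6), -3), Mul(-1, -8)) = Add(Mul(12, -3), 8) = Add(-36, 8) = -28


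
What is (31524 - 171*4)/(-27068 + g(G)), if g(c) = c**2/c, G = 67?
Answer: -30840/27001 ≈ -1.1422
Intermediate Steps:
g(c) = c
(31524 - 171*4)/(-27068 + g(G)) = (31524 - 171*4)/(-27068 + 67) = (31524 - 684)/(-27001) = 30840*(-1/27001) = -30840/27001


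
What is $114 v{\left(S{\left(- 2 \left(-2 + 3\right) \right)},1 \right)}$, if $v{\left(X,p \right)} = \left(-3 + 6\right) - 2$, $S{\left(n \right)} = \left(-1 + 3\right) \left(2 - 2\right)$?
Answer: $114$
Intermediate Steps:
$S{\left(n \right)} = 0$ ($S{\left(n \right)} = 2 \cdot 0 = 0$)
$v{\left(X,p \right)} = 1$ ($v{\left(X,p \right)} = 3 - 2 = 1$)
$114 v{\left(S{\left(- 2 \left(-2 + 3\right) \right)},1 \right)} = 114 \cdot 1 = 114$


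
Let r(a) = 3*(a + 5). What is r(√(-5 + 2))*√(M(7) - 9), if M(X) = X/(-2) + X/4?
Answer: -3*√129/2 + 15*I*√43/2 ≈ -17.037 + 49.181*I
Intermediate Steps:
r(a) = 15 + 3*a (r(a) = 3*(5 + a) = 15 + 3*a)
M(X) = -X/4 (M(X) = X*(-½) + X*(¼) = -X/2 + X/4 = -X/4)
r(√(-5 + 2))*√(M(7) - 9) = (15 + 3*√(-5 + 2))*√(-¼*7 - 9) = (15 + 3*√(-3))*√(-7/4 - 9) = (15 + 3*(I*√3))*√(-43/4) = (15 + 3*I*√3)*(I*√43/2) = I*√43*(15 + 3*I*√3)/2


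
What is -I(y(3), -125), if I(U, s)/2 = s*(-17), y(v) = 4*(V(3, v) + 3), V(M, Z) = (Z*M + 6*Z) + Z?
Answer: -4250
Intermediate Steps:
V(M, Z) = 7*Z + M*Z (V(M, Z) = (M*Z + 6*Z) + Z = (6*Z + M*Z) + Z = 7*Z + M*Z)
y(v) = 12 + 40*v (y(v) = 4*(v*(7 + 3) + 3) = 4*(v*10 + 3) = 4*(10*v + 3) = 4*(3 + 10*v) = 12 + 40*v)
I(U, s) = -34*s (I(U, s) = 2*(s*(-17)) = 2*(-17*s) = -34*s)
-I(y(3), -125) = -(-34)*(-125) = -1*4250 = -4250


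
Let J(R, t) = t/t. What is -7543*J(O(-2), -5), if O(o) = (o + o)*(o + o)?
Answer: -7543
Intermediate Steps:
O(o) = 4*o² (O(o) = (2*o)*(2*o) = 4*o²)
J(R, t) = 1
-7543*J(O(-2), -5) = -7543*1 = -7543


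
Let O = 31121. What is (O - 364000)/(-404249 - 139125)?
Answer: 332879/543374 ≈ 0.61261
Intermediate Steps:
(O - 364000)/(-404249 - 139125) = (31121 - 364000)/(-404249 - 139125) = -332879/(-543374) = -332879*(-1/543374) = 332879/543374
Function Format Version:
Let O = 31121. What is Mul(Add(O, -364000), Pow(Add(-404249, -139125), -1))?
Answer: Rational(332879, 543374) ≈ 0.61261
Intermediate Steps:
Mul(Add(O, -364000), Pow(Add(-404249, -139125), -1)) = Mul(Add(31121, -364000), Pow(Add(-404249, -139125), -1)) = Mul(-332879, Pow(-543374, -1)) = Mul(-332879, Rational(-1, 543374)) = Rational(332879, 543374)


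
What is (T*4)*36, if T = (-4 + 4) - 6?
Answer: -864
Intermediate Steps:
T = -6 (T = 0 - 6 = -6)
(T*4)*36 = -6*4*36 = -24*36 = -864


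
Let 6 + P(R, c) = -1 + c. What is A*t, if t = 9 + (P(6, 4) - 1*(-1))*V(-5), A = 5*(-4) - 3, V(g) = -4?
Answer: -391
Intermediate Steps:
P(R, c) = -7 + c (P(R, c) = -6 + (-1 + c) = -7 + c)
A = -23 (A = -20 - 3 = -23)
t = 17 (t = 9 + ((-7 + 4) - 1*(-1))*(-4) = 9 + (-3 + 1)*(-4) = 9 - 2*(-4) = 9 + 8 = 17)
A*t = -23*17 = -391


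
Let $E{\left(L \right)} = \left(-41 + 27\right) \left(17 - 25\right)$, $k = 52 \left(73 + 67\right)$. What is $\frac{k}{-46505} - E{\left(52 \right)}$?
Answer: $- \frac{1043168}{9301} \approx -112.16$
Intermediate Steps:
$k = 7280$ ($k = 52 \cdot 140 = 7280$)
$E{\left(L \right)} = 112$ ($E{\left(L \right)} = \left(-14\right) \left(-8\right) = 112$)
$\frac{k}{-46505} - E{\left(52 \right)} = \frac{7280}{-46505} - 112 = 7280 \left(- \frac{1}{46505}\right) - 112 = - \frac{1456}{9301} - 112 = - \frac{1043168}{9301}$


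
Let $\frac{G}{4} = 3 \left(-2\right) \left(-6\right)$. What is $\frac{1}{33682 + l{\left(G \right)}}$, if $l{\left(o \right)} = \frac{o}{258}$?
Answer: $\frac{43}{1448350} \approx 2.9689 \cdot 10^{-5}$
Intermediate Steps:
$G = 144$ ($G = 4 \cdot 3 \left(-2\right) \left(-6\right) = 4 \left(\left(-6\right) \left(-6\right)\right) = 4 \cdot 36 = 144$)
$l{\left(o \right)} = \frac{o}{258}$ ($l{\left(o \right)} = o \frac{1}{258} = \frac{o}{258}$)
$\frac{1}{33682 + l{\left(G \right)}} = \frac{1}{33682 + \frac{1}{258} \cdot 144} = \frac{1}{33682 + \frac{24}{43}} = \frac{1}{\frac{1448350}{43}} = \frac{43}{1448350}$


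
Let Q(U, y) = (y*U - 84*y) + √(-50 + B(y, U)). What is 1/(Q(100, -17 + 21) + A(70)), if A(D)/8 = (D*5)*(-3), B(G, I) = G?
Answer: -4168/34744471 - I*√46/69488942 ≈ -0.00011996 - 9.7603e-8*I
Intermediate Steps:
A(D) = -120*D (A(D) = 8*((D*5)*(-3)) = 8*((5*D)*(-3)) = 8*(-15*D) = -120*D)
Q(U, y) = √(-50 + y) - 84*y + U*y (Q(U, y) = (y*U - 84*y) + √(-50 + y) = (U*y - 84*y) + √(-50 + y) = (-84*y + U*y) + √(-50 + y) = √(-50 + y) - 84*y + U*y)
1/(Q(100, -17 + 21) + A(70)) = 1/((√(-50 + (-17 + 21)) - 84*(-17 + 21) + 100*(-17 + 21)) - 120*70) = 1/((√(-50 + 4) - 84*4 + 100*4) - 8400) = 1/((√(-46) - 336 + 400) - 8400) = 1/((I*√46 - 336 + 400) - 8400) = 1/((64 + I*√46) - 8400) = 1/(-8336 + I*√46)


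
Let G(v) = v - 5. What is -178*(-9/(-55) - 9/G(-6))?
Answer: -9612/55 ≈ -174.76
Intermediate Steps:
G(v) = -5 + v
-178*(-9/(-55) - 9/G(-6)) = -178*(-9/(-55) - 9/(-5 - 6)) = -178*(-9*(-1/55) - 9/(-11)) = -178*(9/55 - 9*(-1/11)) = -178*(9/55 + 9/11) = -178*54/55 = -9612/55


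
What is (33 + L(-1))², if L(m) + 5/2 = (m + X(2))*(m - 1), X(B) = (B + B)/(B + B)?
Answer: 3721/4 ≈ 930.25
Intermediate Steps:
X(B) = 1 (X(B) = (2*B)/((2*B)) = (2*B)*(1/(2*B)) = 1)
L(m) = -5/2 + (1 + m)*(-1 + m) (L(m) = -5/2 + (m + 1)*(m - 1) = -5/2 + (1 + m)*(-1 + m))
(33 + L(-1))² = (33 + (-7/2 + (-1)²))² = (33 + (-7/2 + 1))² = (33 - 5/2)² = (61/2)² = 3721/4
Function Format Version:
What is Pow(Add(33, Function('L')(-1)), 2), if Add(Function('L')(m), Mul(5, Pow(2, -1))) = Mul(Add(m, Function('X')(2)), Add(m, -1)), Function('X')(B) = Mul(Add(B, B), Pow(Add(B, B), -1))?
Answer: Rational(3721, 4) ≈ 930.25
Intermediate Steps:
Function('X')(B) = 1 (Function('X')(B) = Mul(Mul(2, B), Pow(Mul(2, B), -1)) = Mul(Mul(2, B), Mul(Rational(1, 2), Pow(B, -1))) = 1)
Function('L')(m) = Add(Rational(-5, 2), Mul(Add(1, m), Add(-1, m))) (Function('L')(m) = Add(Rational(-5, 2), Mul(Add(m, 1), Add(m, -1))) = Add(Rational(-5, 2), Mul(Add(1, m), Add(-1, m))))
Pow(Add(33, Function('L')(-1)), 2) = Pow(Add(33, Add(Rational(-7, 2), Pow(-1, 2))), 2) = Pow(Add(33, Add(Rational(-7, 2), 1)), 2) = Pow(Add(33, Rational(-5, 2)), 2) = Pow(Rational(61, 2), 2) = Rational(3721, 4)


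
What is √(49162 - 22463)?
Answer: √26699 ≈ 163.40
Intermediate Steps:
√(49162 - 22463) = √26699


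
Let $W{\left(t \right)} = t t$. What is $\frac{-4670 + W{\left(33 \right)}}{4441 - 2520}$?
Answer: $- \frac{3581}{1921} \approx -1.8641$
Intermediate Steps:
$W{\left(t \right)} = t^{2}$
$\frac{-4670 + W{\left(33 \right)}}{4441 - 2520} = \frac{-4670 + 33^{2}}{4441 - 2520} = \frac{-4670 + 1089}{1921} = \left(-3581\right) \frac{1}{1921} = - \frac{3581}{1921}$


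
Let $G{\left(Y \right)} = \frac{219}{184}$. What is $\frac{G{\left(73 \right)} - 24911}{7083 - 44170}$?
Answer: $\frac{4583405}{6824008} \approx 0.67166$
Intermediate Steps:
$G{\left(Y \right)} = \frac{219}{184}$ ($G{\left(Y \right)} = 219 \cdot \frac{1}{184} = \frac{219}{184}$)
$\frac{G{\left(73 \right)} - 24911}{7083 - 44170} = \frac{\frac{219}{184} - 24911}{7083 - 44170} = \frac{\frac{219}{184} - 24911}{-37087} = \left(- \frac{4583405}{184}\right) \left(- \frac{1}{37087}\right) = \frac{4583405}{6824008}$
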